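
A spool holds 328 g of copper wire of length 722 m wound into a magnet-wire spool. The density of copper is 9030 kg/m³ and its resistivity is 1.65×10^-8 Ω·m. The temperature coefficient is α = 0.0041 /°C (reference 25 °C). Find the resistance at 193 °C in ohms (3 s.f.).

400 Ω

A = m/(density·L) = 0.328/(9030×722) = 5.0309e-08 m²
R = ρL/A = (1.65×10^-8)(722)/(5.0309e-08) = 236.8 Ω
R(193 °C) = 236.8 × (1 + 0.0041×168) = 400 Ω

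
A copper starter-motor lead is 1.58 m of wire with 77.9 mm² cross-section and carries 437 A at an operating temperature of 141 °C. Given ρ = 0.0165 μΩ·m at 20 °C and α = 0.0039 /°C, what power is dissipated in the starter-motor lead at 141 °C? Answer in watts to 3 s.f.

94.1 W

ρ = 0.0165 μΩ·m = 1.65×10^-8 Ω·m
A = 77.9 mm² = 7.790e-05 m²
R₍20₎ = ρL/A = (1.65×10^-8)(1.58)/(7.790e-05) = 3.347×10^-4 Ω
R₍141₎ = R₍20₎(1 + αΔT) = 3.347×10^-4 × (1 + 0.0039×121) = 4.926×10^-4 Ω
P = I²R = (437)² × 4.926×10^-4 = 94.1 W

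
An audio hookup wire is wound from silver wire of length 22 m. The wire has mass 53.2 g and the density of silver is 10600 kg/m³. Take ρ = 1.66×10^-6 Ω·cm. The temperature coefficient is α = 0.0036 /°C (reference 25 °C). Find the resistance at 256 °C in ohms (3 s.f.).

2.93 Ω

ρ = 1.66×10^-6 Ω·cm = 1.66×10^-8 Ω·m
A = m/(density·L) = 0.0532/(10600×22) = 2.2813e-07 m²
R = ρL/A = (1.66×10^-8)(22)/(2.2813e-07) = 1.601 Ω
R(256 °C) = 1.601 × (1 + 0.0036×231) = 2.93 Ω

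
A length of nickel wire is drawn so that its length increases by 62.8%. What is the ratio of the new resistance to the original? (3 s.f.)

k = 1 + 62.8/100 = 1.628; volume constant ⇒ A' = A/k, so R' = k²R.
Factor = 2.65

2.65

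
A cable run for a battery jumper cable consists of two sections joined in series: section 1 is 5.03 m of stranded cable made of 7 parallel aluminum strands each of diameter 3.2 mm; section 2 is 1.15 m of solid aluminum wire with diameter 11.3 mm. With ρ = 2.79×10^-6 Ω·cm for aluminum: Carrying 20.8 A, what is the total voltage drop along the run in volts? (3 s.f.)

ρ = 2.79×10^-6 Ω·cm = 2.79×10^-8 Ω·m
Section 1: A_strand = π(1.6000e-03)² = 8.042e-06 m²; R₁ = ρL/(N·A_s) = (2.79×10^-8)(5.03)/(7×8.042e-06) = 0.002493 Ω
Section 2: A = π(d/2)² = π(5.6500e-03 m)² = 1.003e-04 m²
R₂ = (2.79×10^-8)(1.15)/(1.003e-04) = 3.199×10^-4 Ω
R = R₁ + R₂ = 0.002813 Ω
V = IR = 20.8 × 0.002813 = 0.0585 V

0.0585 V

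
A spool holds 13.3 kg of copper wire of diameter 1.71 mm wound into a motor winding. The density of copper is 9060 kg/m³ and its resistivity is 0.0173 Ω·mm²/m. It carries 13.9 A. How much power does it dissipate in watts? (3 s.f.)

930 W

ρ = 0.0173 Ω·mm²/m = 1.73×10^-8 Ω·m
A = π(d/2)² = π(8.5500e-04 m)² = 2.2966e-06 m²
L = m/(density·A) = 13.3/(9060×2.2966e-06) = 639.2 m
R = ρL/A = (1.73×10^-8)(639.2)/(2.2966e-06) = 4.815 Ω
P = I²R = (13.9)² × 4.815 = 930 W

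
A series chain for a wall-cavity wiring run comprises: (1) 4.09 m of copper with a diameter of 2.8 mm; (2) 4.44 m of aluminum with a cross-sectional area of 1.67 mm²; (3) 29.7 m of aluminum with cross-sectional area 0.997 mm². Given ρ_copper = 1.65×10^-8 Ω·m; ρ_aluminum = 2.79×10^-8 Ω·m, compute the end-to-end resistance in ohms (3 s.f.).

Seg 1: A = π(d/2)² = π(1.4000e-03 m)² = 6.158e-06 m²
R_1 = (1.65×10^-8)(4.09)/(6.158e-06) = 0.01096 Ω
Seg 2: A = 1.67 mm² = 1.670e-06 m²
R_2 = (2.79×10^-8)(4.44)/(1.670e-06) = 0.07418 Ω
Seg 3: A = 0.997 mm² = 9.970e-07 m²
R_3 = (2.79×10^-8)(29.7)/(9.970e-07) = 0.8311 Ω
R_total = R_1 + R_2 + R_3 = 0.916 Ω

0.916 Ω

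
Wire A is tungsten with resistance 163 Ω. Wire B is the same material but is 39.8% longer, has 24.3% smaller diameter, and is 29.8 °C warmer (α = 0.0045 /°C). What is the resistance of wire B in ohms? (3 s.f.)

451 Ω

R ∝ ρL/d² with ρ ∝ (1+αΔT), so R_B/R_A = (1 + 39.8/100) × (1 − 24.3/100)⁻² × (1 + 0.0045×29.8)
= 1.398 × 1.745 × 1.134 = 2.767
R_B = 2.767 × 163 = 451 Ω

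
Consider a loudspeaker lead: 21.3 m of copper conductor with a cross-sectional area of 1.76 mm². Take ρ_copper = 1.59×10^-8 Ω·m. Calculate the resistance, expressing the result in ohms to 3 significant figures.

0.192 Ω

A = 1.76 mm² = 1.760e-06 m²
R = ρL/A = (1.59×10^-8)(21.3 m)/(1.760e-06 m²) = 0.192 Ω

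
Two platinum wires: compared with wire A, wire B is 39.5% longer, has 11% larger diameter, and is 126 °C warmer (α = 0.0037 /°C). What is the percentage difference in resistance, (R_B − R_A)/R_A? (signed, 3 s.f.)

R ∝ ρL/d² with ρ ∝ (1+αΔT), so R_B/R_A = (1 + 39.5/100) × (1 + 11/100)⁻² × (1 + 0.0037×126)
= 1.395 × 0.8116 × 1.466 = 1.66
(R_B − R_A)/R_A = 1.66 − 1 = 66.0%

66.0%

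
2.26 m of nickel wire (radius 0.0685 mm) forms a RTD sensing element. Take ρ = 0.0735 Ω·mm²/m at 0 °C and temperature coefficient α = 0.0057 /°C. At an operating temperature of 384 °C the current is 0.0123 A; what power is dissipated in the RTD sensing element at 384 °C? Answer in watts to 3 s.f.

ρ = 0.0735 Ω·mm²/m = 7.35×10^-8 Ω·m
A = πr² = π(6.8500e-05 m)² = 1.474e-08 m²
R₍0₎ = ρL/A = (7.35×10^-8)(2.26)/(1.474e-08) = 11.27 Ω
R₍384₎ = R₍0₎(1 + αΔT) = 11.27 × (1 + 0.0057×384) = 35.93 Ω
P = I²R = (0.0123)² × 35.93 = 0.00544 W

0.00544 W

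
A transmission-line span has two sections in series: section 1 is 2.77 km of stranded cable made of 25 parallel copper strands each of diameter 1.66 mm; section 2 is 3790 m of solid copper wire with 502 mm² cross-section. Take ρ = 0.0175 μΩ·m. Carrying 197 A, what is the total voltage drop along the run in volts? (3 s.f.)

ρ = 0.0175 μΩ·m = 1.75×10^-8 Ω·m
Section 1: A_strand = π(8.3000e-04)² = 2.164e-06 m²; R₁ = ρL/(N·A_s) = (1.75×10^-8)(2770)/(25×2.164e-06) = 0.8959 Ω
Section 2: A = 502 mm² = 5.020e-04 m²
R₂ = (1.75×10^-8)(3790)/(5.020e-04) = 0.1321 Ω
R = R₁ + R₂ = 1.028 Ω
V = IR = 197 × 1.028 = 203 V

203 V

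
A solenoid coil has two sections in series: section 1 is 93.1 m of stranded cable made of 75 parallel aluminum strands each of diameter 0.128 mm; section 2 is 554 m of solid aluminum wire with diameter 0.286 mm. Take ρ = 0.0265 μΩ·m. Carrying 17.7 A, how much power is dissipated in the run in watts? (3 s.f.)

72400 W

ρ = 0.0265 μΩ·m = 2.65×10^-8 Ω·m
Section 1: A_strand = π(6.4000e-05)² = 1.287e-08 m²; R₁ = ρL/(N·A_s) = (2.65×10^-8)(93.1)/(75×1.287e-08) = 2.556 Ω
Section 2: A = π(d/2)² = π(1.4300e-04 m)² = 6.424e-08 m²
R₂ = (2.65×10^-8)(554)/(6.424e-08) = 228.5 Ω
R = R₁ + R₂ = 231.1 Ω
P = I²R = (17.7)² × 231.1 = 72400 W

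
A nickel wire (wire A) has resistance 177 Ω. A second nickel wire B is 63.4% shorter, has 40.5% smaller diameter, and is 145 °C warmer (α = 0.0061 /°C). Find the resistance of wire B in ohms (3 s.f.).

R ∝ ρL/d² with ρ ∝ (1+αΔT), so R_B/R_A = (1 − 63.4/100) × (1 − 40.5/100)⁻² × (1 + 0.0061×145)
= 0.366 × 2.825 × 1.885 = 1.948
R_B = 1.948 × 177 = 345 Ω

345 Ω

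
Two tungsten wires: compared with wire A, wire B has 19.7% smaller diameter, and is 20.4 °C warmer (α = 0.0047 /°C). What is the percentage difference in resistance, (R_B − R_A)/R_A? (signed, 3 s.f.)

70.0%

R ∝ ρL/d² with ρ ∝ (1+αΔT), so R_B/R_A = (1 − 19.7/100)⁻² × (1 + 0.0047×20.4)
= 1.551 × 1.096 = 1.7
(R_B − R_A)/R_A = 1.7 − 1 = 70.0%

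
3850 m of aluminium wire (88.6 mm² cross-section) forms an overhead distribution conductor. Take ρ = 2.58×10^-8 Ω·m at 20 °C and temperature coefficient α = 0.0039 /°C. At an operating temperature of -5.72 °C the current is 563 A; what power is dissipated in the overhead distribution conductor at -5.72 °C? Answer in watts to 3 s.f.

3.20×10^5 W

A = 88.6 mm² = 8.860e-05 m²
R₍20₎ = ρL/A = (2.58×10^-8)(3850)/(8.860e-05) = 1.121 Ω
R₍-5.72₎ = R₍20₎(1 + αΔT) = 1.121 × (1 + 0.0039×-25.7) = 1.009 Ω
P = I²R = (563)² × 1.009 = 3.20×10^5 W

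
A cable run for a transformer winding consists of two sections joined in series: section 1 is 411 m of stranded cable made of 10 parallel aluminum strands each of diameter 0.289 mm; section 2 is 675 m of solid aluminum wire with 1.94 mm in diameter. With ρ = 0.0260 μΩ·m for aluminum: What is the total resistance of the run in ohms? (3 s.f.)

ρ = 0.0260 μΩ·m = 2.60×10^-8 Ω·m
Section 1: A_strand = π(1.4450e-04)² = 6.560e-08 m²; R₁ = ρL/(N·A_s) = (2.60×10^-8)(411)/(10×6.560e-08) = 16.29 Ω
Section 2: A = π(d/2)² = π(9.7000e-04 m)² = 2.956e-06 m²
R₂ = (2.60×10^-8)(675)/(2.956e-06) = 5.937 Ω
R = R₁ + R₂ = 22.2 Ω

22.2 Ω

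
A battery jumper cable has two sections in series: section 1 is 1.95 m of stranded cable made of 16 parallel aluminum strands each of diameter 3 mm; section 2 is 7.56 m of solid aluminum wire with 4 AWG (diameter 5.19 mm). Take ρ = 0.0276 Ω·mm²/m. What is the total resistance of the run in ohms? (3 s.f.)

ρ = 0.0276 Ω·mm²/m = 2.76×10^-8 Ω·m
Section 1: A_strand = π(1.5000e-03)² = 7.069e-06 m²; R₁ = ρL/(N·A_s) = (2.76×10^-8)(1.95)/(16×7.069e-06) = 4.759×10^-4 Ω
Section 2: A = π(5.19/2 mm)² = π(2.5950e-03 m)² = 2.116e-05 m²
R₂ = (2.76×10^-8)(7.56)/(2.116e-05) = 0.009863 Ω
R = R₁ + R₂ = 0.0103 Ω

0.0103 Ω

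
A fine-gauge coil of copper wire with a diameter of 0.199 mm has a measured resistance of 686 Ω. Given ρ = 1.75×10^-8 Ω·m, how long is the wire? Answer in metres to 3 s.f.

A = π(d/2)² = π(9.9500e-05 m)² = 3.110e-08 m²
L = RA/ρ = (686)(3.110e-08)/(1.75×10^-8) = 1220 m

1220 m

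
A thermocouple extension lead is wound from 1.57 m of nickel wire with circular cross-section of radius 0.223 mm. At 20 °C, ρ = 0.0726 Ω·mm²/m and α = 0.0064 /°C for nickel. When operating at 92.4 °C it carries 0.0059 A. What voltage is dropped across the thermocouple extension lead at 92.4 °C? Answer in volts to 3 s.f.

0.00630 V

ρ = 0.0726 Ω·mm²/m = 7.26×10^-8 Ω·m
A = πr² = π(2.2300e-04 m)² = 1.562e-07 m²
R₍20₎ = ρL/A = (7.26×10^-8)(1.57)/(1.562e-07) = 0.7296 Ω
R₍92.4₎ = R₍20₎(1 + αΔT) = 0.7296 × (1 + 0.0064×72.4) = 1.068 Ω
V = IR = 0.0059 × 1.068 = 0.00630 V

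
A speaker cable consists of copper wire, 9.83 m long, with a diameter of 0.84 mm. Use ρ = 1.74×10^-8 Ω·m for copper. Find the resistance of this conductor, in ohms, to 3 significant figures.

0.309 Ω

A = π(d/2)² = π(4.2000e-04 m)² = 5.542e-07 m²
R = ρL/A = (1.74×10^-8)(9.83 m)/(5.542e-07 m²) = 0.309 Ω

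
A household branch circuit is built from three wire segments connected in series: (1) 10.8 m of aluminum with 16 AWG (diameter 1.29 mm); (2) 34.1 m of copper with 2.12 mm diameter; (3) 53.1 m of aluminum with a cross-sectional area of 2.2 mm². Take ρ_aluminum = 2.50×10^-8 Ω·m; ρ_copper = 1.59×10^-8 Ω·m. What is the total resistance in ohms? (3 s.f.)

0.964 Ω

Seg 1: A = π(1.29/2 mm)² = π(6.4500e-04 m)² = 1.307e-06 m²
R_1 = (2.50×10^-8)(10.8)/(1.307e-06) = 0.2066 Ω
Seg 2: A = π(d/2)² = π(1.0600e-03 m)² = 3.530e-06 m²
R_2 = (1.59×10^-8)(34.1)/(3.530e-06) = 0.1536 Ω
Seg 3: A = 2.2 mm² = 2.200e-06 m²
R_3 = (2.50×10^-8)(53.1)/(2.200e-06) = 0.6034 Ω
R_total = R_1 + R_2 + R_3 = 0.964 Ω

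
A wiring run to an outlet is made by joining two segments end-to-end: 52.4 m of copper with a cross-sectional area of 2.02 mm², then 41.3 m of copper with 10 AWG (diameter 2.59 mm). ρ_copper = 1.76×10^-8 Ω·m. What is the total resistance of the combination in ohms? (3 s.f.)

0.595 Ω

Segment 1: A = 2.02 mm² = 2.020e-06 m²
R₁ = ρL/A = (1.76×10^-8)(52.4)/(2.020e-06) = 0.4566 Ω
Segment 2: A = π(2.59/2 mm)² = π(1.2950e-03 m)² = 5.269e-06 m²
R₂ = (1.76×10^-8)(41.3)/(5.269e-06) = 0.138 Ω
R = R₁ + R₂ = 0.595 Ω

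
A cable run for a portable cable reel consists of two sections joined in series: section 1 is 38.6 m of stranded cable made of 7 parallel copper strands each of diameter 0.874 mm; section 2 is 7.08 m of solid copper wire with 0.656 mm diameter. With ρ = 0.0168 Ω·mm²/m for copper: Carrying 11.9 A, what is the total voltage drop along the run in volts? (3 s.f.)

ρ = 0.0168 Ω·mm²/m = 1.68×10^-8 Ω·m
Section 1: A_strand = π(4.3700e-04)² = 5.999e-07 m²; R₁ = ρL/(N·A_s) = (1.68×10^-8)(38.6)/(7×5.999e-07) = 0.1544 Ω
Section 2: A = π(d/2)² = π(3.2800e-04 m)² = 3.380e-07 m²
R₂ = (1.68×10^-8)(7.08)/(3.380e-07) = 0.3519 Ω
R = R₁ + R₂ = 0.5063 Ω
V = IR = 11.9 × 0.5063 = 6.03 V

6.03 V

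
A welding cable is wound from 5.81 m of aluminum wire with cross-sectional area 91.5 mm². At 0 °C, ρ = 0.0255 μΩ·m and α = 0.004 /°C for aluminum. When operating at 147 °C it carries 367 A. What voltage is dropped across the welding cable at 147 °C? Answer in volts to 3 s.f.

ρ = 0.0255 μΩ·m = 2.55×10^-8 Ω·m
A = 91.5 mm² = 9.150e-05 m²
R₍0₎ = ρL/A = (2.55×10^-8)(5.81)/(9.150e-05) = 0.001619 Ω
R₍147₎ = R₍0₎(1 + αΔT) = 0.001619 × (1 + 0.004×147) = 0.002571 Ω
V = IR = 367 × 0.002571 = 0.944 V

0.944 V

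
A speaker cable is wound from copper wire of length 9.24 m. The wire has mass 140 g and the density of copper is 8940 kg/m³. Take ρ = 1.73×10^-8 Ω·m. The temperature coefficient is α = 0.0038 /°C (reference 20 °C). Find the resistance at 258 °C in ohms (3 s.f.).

0.180 Ω

A = m/(density·L) = 0.14/(8940×9.24) = 1.6948e-06 m²
R = ρL/A = (1.73×10^-8)(9.24)/(1.6948e-06) = 0.09432 Ω
R(258 °C) = 0.09432 × (1 + 0.0038×238) = 0.180 Ω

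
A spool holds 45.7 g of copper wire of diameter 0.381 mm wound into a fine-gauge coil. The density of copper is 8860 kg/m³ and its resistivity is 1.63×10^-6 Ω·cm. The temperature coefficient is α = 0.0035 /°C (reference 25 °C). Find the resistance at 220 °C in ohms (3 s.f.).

ρ = 1.63×10^-6 Ω·cm = 1.63×10^-8 Ω·m
A = π(d/2)² = π(1.9050e-04 m)² = 1.1401e-07 m²
L = m/(density·A) = 0.0457/(8860×1.1401e-07) = 45.24 m
R = ρL/A = (1.63×10^-8)(45.24)/(1.1401e-07) = 6.468 Ω
R(220 °C) = 6.468 × (1 + 0.0035×195) = 10.9 Ω

10.9 Ω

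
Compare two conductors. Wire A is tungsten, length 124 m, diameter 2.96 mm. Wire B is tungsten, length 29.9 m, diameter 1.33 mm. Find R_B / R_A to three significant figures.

R ∝ ρL/d², so R_B/R_A = (L_B/L_A) × (d_A/d_B)²
= (29.9/124) × (2.96/1.33)² = 1.19

1.19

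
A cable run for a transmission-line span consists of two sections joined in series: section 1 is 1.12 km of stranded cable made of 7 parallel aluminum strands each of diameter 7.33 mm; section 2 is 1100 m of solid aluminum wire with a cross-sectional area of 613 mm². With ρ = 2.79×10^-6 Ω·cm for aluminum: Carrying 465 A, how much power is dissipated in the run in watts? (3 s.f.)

33700 W

ρ = 2.79×10^-6 Ω·cm = 2.79×10^-8 Ω·m
Section 1: A_strand = π(3.6650e-03)² = 4.220e-05 m²; R₁ = ρL/(N·A_s) = (2.79×10^-8)(1120)/(7×4.220e-05) = 0.1058 Ω
Section 2: A = 613 mm² = 6.130e-04 m²
R₂ = (2.79×10^-8)(1100)/(6.130e-04) = 0.05007 Ω
R = R₁ + R₂ = 0.1559 Ω
P = I²R = (465)² × 0.1559 = 33700 W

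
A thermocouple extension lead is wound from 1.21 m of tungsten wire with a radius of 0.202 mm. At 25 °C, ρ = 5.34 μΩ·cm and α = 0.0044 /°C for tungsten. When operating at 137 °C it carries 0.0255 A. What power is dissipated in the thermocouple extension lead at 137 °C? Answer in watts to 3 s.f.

4.89×10^-4 W

ρ = 5.34 μΩ·cm = 5.34×10^-8 Ω·m
A = πr² = π(2.0200e-04 m)² = 1.282e-07 m²
R₍25₎ = ρL/A = (5.34×10^-8)(1.21)/(1.282e-07) = 0.5041 Ω
R₍137₎ = R₍25₎(1 + αΔT) = 0.5041 × (1 + 0.0044×112) = 0.7524 Ω
P = I²R = (0.0255)² × 0.7524 = 4.89×10^-4 W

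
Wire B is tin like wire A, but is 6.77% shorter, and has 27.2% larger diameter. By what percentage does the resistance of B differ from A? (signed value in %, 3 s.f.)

R ∝ L/d², so R_B/R_A = (1 − 6.77/100) × (1 + 27.2/100)⁻²
= 0.9323 × 0.618 = 0.5762
(R_B − R_A)/R_A = 0.5762 − 1 = -42.4%

-42.4%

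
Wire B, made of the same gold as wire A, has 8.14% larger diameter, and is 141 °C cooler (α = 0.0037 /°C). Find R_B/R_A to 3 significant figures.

R ∝ ρL/d² with ρ ∝ (1+αΔT), so R_B/R_A = (1 + 8.14/100)⁻² × (1 − 0.0037×141)
= 0.8551 × 0.4783 = 0.409

0.409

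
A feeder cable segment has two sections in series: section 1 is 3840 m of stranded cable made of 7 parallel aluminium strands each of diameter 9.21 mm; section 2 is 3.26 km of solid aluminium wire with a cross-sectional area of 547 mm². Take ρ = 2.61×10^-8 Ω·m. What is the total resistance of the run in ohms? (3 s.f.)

Section 1: A_strand = π(4.6050e-03)² = 6.662e-05 m²; R₁ = ρL/(N·A_s) = (2.61×10^-8)(3840)/(7×6.662e-05) = 0.2149 Ω
Section 2: A = 547 mm² = 5.470e-04 m²
R₂ = (2.61×10^-8)(3260)/(5.470e-04) = 0.1556 Ω
R = R₁ + R₂ = 0.370 Ω

0.370 Ω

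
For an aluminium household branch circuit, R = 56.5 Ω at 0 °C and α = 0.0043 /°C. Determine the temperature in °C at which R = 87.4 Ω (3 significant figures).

R = R₀(1 + α(T − T₀)) ⇒ T = T₀ + (R/R₀ − 1)/α
T = 0 + (87.4/56.5 − 1)/0.0043 = 0 + (0.5469)/0.0043 = 127 °C

127 °C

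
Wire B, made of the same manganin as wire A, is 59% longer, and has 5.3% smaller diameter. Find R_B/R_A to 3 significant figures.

1.77

R ∝ L/d², so R_B/R_A = (1 + 59/100) × (1 − 5.3/100)⁻²
= 1.59 × 1.115 = 1.77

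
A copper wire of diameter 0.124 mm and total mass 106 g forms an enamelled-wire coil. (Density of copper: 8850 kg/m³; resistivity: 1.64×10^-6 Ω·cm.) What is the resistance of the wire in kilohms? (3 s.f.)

1.35 kΩ

ρ = 1.64×10^-6 Ω·cm = 1.64×10^-8 Ω·m
A = π(d/2)² = π(6.2000e-05 m)² = 1.2076e-08 m²
L = m/(density·A) = 0.106/(8850×1.2076e-08) = 991.8 m
R = ρL/A = (1.64×10^-8)(991.8)/(1.2076e-08) = 1.35 kΩ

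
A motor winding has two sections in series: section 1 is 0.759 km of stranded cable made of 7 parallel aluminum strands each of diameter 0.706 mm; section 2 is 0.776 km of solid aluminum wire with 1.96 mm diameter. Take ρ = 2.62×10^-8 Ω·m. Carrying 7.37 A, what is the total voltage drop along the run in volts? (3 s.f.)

103 V

Section 1: A_strand = π(3.5300e-04)² = 3.915e-07 m²; R₁ = ρL/(N·A_s) = (2.62×10^-8)(759)/(7×3.915e-07) = 7.257 Ω
Section 2: A = π(d/2)² = π(9.8000e-04 m)² = 3.017e-06 m²
R₂ = (2.62×10^-8)(776)/(3.017e-06) = 6.738 Ω
R = R₁ + R₂ = 14 Ω
V = IR = 7.37 × 14 = 103 V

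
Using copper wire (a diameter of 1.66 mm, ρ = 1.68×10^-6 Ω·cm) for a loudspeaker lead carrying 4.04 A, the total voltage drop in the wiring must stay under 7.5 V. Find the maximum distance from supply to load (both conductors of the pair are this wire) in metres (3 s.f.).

ρ = 1.68×10^-6 Ω·cm = 1.68×10^-8 Ω·m
A = π(d/2)² = π(8.3000e-04 m)² = 2.164e-06 m²
L_max = V_max·A/(2·ρI) = (7.5)(2.164e-06)/(2×1.68×10^-8×4.04) = 120 m

120 m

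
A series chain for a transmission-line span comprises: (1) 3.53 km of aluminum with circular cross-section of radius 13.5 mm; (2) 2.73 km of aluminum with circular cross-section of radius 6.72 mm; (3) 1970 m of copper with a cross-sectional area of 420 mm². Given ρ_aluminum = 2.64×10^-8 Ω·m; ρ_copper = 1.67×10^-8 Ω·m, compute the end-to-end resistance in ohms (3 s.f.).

0.749 Ω

Seg 1: A = πr² = π(1.3500e-02 m)² = 5.726e-04 m²
R_1 = (2.64×10^-8)(3530)/(5.726e-04) = 0.1628 Ω
Seg 2: A = πr² = π(6.7200e-03 m)² = 1.419e-04 m²
R_2 = (2.64×10^-8)(2730)/(1.419e-04) = 0.508 Ω
Seg 3: A = 420 mm² = 4.200e-04 m²
R_3 = (1.67×10^-8)(1970)/(4.200e-04) = 0.07833 Ω
R_total = R_1 + R_2 + R_3 = 0.749 Ω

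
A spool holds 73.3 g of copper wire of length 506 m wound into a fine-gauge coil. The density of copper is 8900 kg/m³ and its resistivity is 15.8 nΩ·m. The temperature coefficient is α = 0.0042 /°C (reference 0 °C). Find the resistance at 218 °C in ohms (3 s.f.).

ρ = 15.8 nΩ·m = 1.58×10^-8 Ω·m
A = m/(density·L) = 0.0733/(8900×506) = 1.6277e-08 m²
R = ρL/A = (1.58×10^-8)(506)/(1.6277e-08) = 491.2 Ω
R(218 °C) = 491.2 × (1 + 0.0042×218) = 941 Ω

941 Ω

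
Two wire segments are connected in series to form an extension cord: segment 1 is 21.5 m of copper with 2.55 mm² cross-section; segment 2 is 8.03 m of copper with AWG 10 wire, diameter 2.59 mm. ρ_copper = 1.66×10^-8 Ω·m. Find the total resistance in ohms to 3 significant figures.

0.165 Ω

Segment 1: A = 2.55 mm² = 2.550e-06 m²
R₁ = ρL/A = (1.66×10^-8)(21.5)/(2.550e-06) = 0.14 Ω
Segment 2: A = π(2.59/2 mm)² = π(1.2950e-03 m)² = 5.269e-06 m²
R₂ = (1.66×10^-8)(8.03)/(5.269e-06) = 0.0253 Ω
R = R₁ + R₂ = 0.165 Ω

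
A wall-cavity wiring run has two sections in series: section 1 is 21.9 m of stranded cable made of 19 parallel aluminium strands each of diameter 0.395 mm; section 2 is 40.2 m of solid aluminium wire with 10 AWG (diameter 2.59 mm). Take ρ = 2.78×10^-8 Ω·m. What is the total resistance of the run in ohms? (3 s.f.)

Section 1: A_strand = π(1.9750e-04)² = 1.225e-07 m²; R₁ = ρL/(N·A_s) = (2.78×10^-8)(21.9)/(19×1.225e-07) = 0.2615 Ω
Section 2: A = π(2.59/2 mm)² = π(1.2950e-03 m)² = 5.269e-06 m²
R₂ = (2.78×10^-8)(40.2)/(5.269e-06) = 0.2121 Ω
R = R₁ + R₂ = 0.474 Ω

0.474 Ω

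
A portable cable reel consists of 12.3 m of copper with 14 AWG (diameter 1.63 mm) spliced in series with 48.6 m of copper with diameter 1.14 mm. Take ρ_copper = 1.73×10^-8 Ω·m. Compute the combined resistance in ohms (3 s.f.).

0.926 Ω

Segment 1: A = π(1.63/2 mm)² = π(8.1500e-04 m)² = 2.087e-06 m²
R₁ = ρL/A = (1.73×10^-8)(12.3)/(2.087e-06) = 0.102 Ω
Segment 2: A = π(d/2)² = π(5.7000e-04 m)² = 1.021e-06 m²
R₂ = (1.73×10^-8)(48.6)/(1.021e-06) = 0.8237 Ω
R = R₁ + R₂ = 0.926 Ω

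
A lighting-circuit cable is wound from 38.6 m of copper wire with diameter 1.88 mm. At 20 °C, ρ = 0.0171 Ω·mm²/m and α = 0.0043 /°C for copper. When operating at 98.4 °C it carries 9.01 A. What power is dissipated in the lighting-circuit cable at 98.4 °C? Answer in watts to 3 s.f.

ρ = 0.0171 Ω·mm²/m = 1.71×10^-8 Ω·m
A = π(d/2)² = π(9.4000e-04 m)² = 2.776e-06 m²
R₍20₎ = ρL/A = (1.71×10^-8)(38.6)/(2.776e-06) = 0.2378 Ω
R₍98.4₎ = R₍20₎(1 + αΔT) = 0.2378 × (1 + 0.0043×78.4) = 0.3179 Ω
P = I²R = (9.01)² × 0.3179 = 25.8 W

25.8 W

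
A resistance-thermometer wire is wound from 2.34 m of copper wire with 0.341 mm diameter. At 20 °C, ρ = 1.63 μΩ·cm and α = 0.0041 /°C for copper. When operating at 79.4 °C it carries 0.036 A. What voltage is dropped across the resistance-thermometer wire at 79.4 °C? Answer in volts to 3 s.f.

ρ = 1.63 μΩ·cm = 1.63×10^-8 Ω·m
A = π(d/2)² = π(1.7050e-04 m)² = 9.133e-08 m²
R₍20₎ = ρL/A = (1.63×10^-8)(2.34)/(9.133e-08) = 0.4176 Ω
R₍79.4₎ = R₍20₎(1 + αΔT) = 0.4176 × (1 + 0.0041×59.4) = 0.5194 Ω
V = IR = 0.036 × 0.5194 = 0.0187 V

0.0187 V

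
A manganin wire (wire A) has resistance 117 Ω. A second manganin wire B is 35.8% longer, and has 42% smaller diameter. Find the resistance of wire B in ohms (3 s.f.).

R ∝ L/d², so R_B/R_A = (1 + 35.8/100) × (1 − 42/100)⁻²
= 1.358 × 2.973 = 4.037
R_B = 4.037 × 117 = 472 Ω

472 Ω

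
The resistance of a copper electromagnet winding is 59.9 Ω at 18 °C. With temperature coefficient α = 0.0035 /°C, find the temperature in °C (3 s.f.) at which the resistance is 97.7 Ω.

R = R₀(1 + α(T − T₀)) ⇒ T = T₀ + (R/R₀ − 1)/α
T = 18 + (97.7/59.9 − 1)/0.0035 = 18 + (0.6311)/0.0035 = 198 °C

198 °C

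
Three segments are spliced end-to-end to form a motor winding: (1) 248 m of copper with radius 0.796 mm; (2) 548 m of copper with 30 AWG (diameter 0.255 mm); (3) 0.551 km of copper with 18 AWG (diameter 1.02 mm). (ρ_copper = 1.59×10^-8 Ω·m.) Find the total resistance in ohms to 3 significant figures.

183 Ω

Seg 1: A = πr² = π(7.9600e-04 m)² = 1.991e-06 m²
R_1 = (1.59×10^-8)(248)/(1.991e-06) = 1.981 Ω
Seg 2: A = π(0.255/2 mm)² = π(1.2750e-04 m)² = 5.107e-08 m²
R_2 = (1.59×10^-8)(548)/(5.107e-08) = 170.6 Ω
Seg 3: A = π(1.02/2 mm)² = π(5.1000e-04 m)² = 8.171e-07 m²
R_3 = (1.59×10^-8)(551)/(8.171e-07) = 10.72 Ω
R_total = R_1 + R_2 + R_3 = 183 Ω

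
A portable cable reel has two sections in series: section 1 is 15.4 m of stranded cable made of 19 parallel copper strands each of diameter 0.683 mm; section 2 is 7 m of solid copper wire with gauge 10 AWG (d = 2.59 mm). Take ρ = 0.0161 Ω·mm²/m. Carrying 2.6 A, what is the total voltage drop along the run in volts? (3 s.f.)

0.148 V

ρ = 0.0161 Ω·mm²/m = 1.61×10^-8 Ω·m
Section 1: A_strand = π(3.4150e-04)² = 3.664e-07 m²; R₁ = ρL/(N·A_s) = (1.61×10^-8)(15.4)/(19×3.664e-07) = 0.03562 Ω
Section 2: A = π(2.59/2 mm)² = π(1.2950e-03 m)² = 5.269e-06 m²
R₂ = (1.61×10^-8)(7)/(5.269e-06) = 0.02139 Ω
R = R₁ + R₂ = 0.05701 Ω
V = IR = 2.6 × 0.05701 = 0.148 V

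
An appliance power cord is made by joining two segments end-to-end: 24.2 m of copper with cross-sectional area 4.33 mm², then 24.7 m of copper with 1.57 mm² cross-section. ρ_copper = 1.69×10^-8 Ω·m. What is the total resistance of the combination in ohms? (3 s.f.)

0.360 Ω

Segment 1: A = 4.33 mm² = 4.330e-06 m²
R₁ = ρL/A = (1.69×10^-8)(24.2)/(4.330e-06) = 0.09445 Ω
Segment 2: A = 1.57 mm² = 1.570e-06 m²
R₂ = (1.69×10^-8)(24.7)/(1.570e-06) = 0.2659 Ω
R = R₁ + R₂ = 0.360 Ω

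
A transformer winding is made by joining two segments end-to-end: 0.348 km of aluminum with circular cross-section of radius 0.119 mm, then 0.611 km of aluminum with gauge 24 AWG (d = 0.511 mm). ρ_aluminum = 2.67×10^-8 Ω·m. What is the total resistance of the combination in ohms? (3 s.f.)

Segment 1: A = πr² = π(1.1900e-04 m)² = 4.449e-08 m²
R₁ = ρL/A = (2.67×10^-8)(348)/(4.449e-08) = 208.9 Ω
Segment 2: A = π(0.511/2 mm)² = π(2.5550e-04 m)² = 2.051e-07 m²
R₂ = (2.67×10^-8)(611)/(2.051e-07) = 79.55 Ω
R = R₁ + R₂ = 288 Ω

288 Ω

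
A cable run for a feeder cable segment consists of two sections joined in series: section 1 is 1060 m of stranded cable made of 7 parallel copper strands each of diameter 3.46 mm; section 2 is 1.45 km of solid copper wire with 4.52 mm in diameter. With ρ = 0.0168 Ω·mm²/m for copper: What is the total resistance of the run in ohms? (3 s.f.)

ρ = 0.0168 Ω·mm²/m = 1.68×10^-8 Ω·m
Section 1: A_strand = π(1.7300e-03)² = 9.402e-06 m²; R₁ = ρL/(N·A_s) = (1.68×10^-8)(1060)/(7×9.402e-06) = 0.2706 Ω
Section 2: A = π(d/2)² = π(2.2600e-03 m)² = 1.605e-05 m²
R₂ = (1.68×10^-8)(1450)/(1.605e-05) = 1.518 Ω
R = R₁ + R₂ = 1.79 Ω

1.79 Ω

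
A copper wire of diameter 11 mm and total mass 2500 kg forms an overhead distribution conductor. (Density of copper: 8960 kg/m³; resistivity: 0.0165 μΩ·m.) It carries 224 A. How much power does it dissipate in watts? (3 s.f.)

25600 W

ρ = 0.0165 μΩ·m = 1.65×10^-8 Ω·m
A = π(d/2)² = π(5.5000e-03 m)² = 9.5033e-05 m²
L = m/(density·A) = 2500/(8960×9.5033e-05) = 2936 m
R = ρL/A = (1.65×10^-8)(2936)/(9.5033e-05) = 0.5098 Ω
P = I²R = (224)² × 0.5098 = 25600 W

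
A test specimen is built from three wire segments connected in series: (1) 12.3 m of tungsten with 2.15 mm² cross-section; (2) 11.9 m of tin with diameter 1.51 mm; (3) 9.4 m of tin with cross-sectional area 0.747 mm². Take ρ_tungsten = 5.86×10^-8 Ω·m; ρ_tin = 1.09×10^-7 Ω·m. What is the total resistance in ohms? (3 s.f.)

Seg 1: A = 2.15 mm² = 2.150e-06 m²
R_1 = (5.86×10^-8)(12.3)/(2.150e-06) = 0.3352 Ω
Seg 2: A = π(d/2)² = π(7.5500e-04 m)² = 1.791e-06 m²
R_2 = (1.09×10^-7)(11.9)/(1.791e-06) = 0.7243 Ω
Seg 3: A = 0.747 mm² = 7.470e-07 m²
R_3 = (1.09×10^-7)(9.4)/(7.470e-07) = 1.372 Ω
R_total = R_1 + R_2 + R_3 = 2.43 Ω

2.43 Ω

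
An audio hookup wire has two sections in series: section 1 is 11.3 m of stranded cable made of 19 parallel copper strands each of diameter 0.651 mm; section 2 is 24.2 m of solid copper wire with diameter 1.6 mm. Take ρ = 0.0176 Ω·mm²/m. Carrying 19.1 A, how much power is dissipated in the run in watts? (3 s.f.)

88.8 W

ρ = 0.0176 Ω·mm²/m = 1.76×10^-8 Ω·m
Section 1: A_strand = π(3.2550e-04)² = 3.329e-07 m²; R₁ = ρL/(N·A_s) = (1.76×10^-8)(11.3)/(19×3.329e-07) = 0.03145 Ω
Section 2: A = π(d/2)² = π(8.0000e-04 m)² = 2.011e-06 m²
R₂ = (1.76×10^-8)(24.2)/(2.011e-06) = 0.2118 Ω
R = R₁ + R₂ = 0.2433 Ω
P = I²R = (19.1)² × 0.2433 = 88.8 W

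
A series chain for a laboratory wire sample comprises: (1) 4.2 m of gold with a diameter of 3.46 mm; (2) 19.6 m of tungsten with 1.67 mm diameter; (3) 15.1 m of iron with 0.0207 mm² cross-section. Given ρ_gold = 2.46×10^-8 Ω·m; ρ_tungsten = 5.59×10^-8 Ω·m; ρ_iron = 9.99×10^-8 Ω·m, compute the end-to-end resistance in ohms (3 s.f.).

73.4 Ω

Seg 1: A = π(d/2)² = π(1.7300e-03 m)² = 9.402e-06 m²
R_1 = (2.46×10^-8)(4.2)/(9.402e-06) = 0.01099 Ω
Seg 2: A = π(d/2)² = π(8.3500e-04 m)² = 2.190e-06 m²
R_2 = (5.59×10^-8)(19.6)/(2.190e-06) = 0.5002 Ω
Seg 3: A = 0.0207 mm² = 2.070e-08 m²
R_3 = (9.99×10^-8)(15.1)/(2.070e-08) = 72.87 Ω
R_total = R_1 + R_2 + R_3 = 73.4 Ω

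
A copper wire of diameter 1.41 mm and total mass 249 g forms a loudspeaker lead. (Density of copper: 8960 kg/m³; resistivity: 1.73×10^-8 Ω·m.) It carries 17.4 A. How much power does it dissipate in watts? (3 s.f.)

A = π(d/2)² = π(7.0500e-04 m)² = 1.5615e-06 m²
L = m/(density·A) = 0.249/(8960×1.5615e-06) = 17.8 m
R = ρL/A = (1.73×10^-8)(17.8)/(1.5615e-06) = 0.1972 Ω
P = I²R = (17.4)² × 0.1972 = 59.7 W

59.7 W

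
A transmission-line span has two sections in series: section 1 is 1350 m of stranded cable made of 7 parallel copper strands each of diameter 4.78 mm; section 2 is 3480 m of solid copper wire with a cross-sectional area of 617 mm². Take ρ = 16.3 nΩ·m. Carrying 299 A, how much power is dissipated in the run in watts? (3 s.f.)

ρ = 16.3 nΩ·m = 1.63×10^-8 Ω·m
Section 1: A_strand = π(2.3900e-03)² = 1.795e-05 m²; R₁ = ρL/(N·A_s) = (1.63×10^-8)(1350)/(7×1.795e-05) = 0.1752 Ω
Section 2: A = 617 mm² = 6.170e-04 m²
R₂ = (1.63×10^-8)(3480)/(6.170e-04) = 0.09194 Ω
R = R₁ + R₂ = 0.2671 Ω
P = I²R = (299)² × 0.2671 = 23900 W

23900 W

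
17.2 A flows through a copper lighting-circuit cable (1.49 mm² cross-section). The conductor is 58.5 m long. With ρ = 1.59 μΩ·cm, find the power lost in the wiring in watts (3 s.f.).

185 W

ρ = 1.59 μΩ·cm = 1.59×10^-8 Ω·m
A = 1.49 mm² = 1.490e-06 m²
R = ρL/A = (1.59×10^-8)(58.5)/(1.490e-06) = 0.6243 Ω
P = I²R = (17.2)² × 0.6243 = 185 W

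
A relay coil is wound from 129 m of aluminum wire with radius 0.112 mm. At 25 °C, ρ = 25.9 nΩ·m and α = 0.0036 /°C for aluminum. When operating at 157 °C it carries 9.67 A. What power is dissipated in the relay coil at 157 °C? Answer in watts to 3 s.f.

ρ = 25.9 nΩ·m = 2.59×10^-8 Ω·m
A = πr² = π(1.1200e-04 m)² = 3.941e-08 m²
R₍25₎ = ρL/A = (2.59×10^-8)(129)/(3.941e-08) = 84.78 Ω
R₍157₎ = R₍25₎(1 + αΔT) = 84.78 × (1 + 0.0036×132) = 125.1 Ω
P = I²R = (9.67)² × 125.1 = 11700 W

11700 W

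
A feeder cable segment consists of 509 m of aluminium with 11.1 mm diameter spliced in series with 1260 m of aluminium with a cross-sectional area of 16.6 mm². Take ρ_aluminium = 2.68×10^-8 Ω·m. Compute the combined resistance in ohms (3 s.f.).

Segment 1: A = π(d/2)² = π(5.5500e-03 m)² = 9.677e-05 m²
R₁ = ρL/A = (2.68×10^-8)(509)/(9.677e-05) = 0.141 Ω
Segment 2: A = 16.6 mm² = 1.660e-05 m²
R₂ = (2.68×10^-8)(1260)/(1.660e-05) = 2.034 Ω
R = R₁ + R₂ = 2.18 Ω

2.18 Ω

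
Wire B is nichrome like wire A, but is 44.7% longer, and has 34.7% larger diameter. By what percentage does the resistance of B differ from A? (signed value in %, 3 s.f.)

-20.2%

R ∝ L/d², so R_B/R_A = (1 + 44.7/100) × (1 + 34.7/100)⁻²
= 1.447 × 0.5511 = 0.7975
(R_B − R_A)/R_A = 0.7975 − 1 = -20.2%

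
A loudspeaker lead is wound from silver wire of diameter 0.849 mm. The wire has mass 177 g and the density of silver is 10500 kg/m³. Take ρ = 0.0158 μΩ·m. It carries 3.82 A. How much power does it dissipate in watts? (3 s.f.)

ρ = 0.0158 μΩ·m = 1.58×10^-8 Ω·m
A = π(d/2)² = π(4.2450e-04 m)² = 5.6612e-07 m²
L = m/(density·A) = 0.177/(10500×5.6612e-07) = 29.78 m
R = ρL/A = (1.58×10^-8)(29.78)/(5.6612e-07) = 0.8311 Ω
P = I²R = (3.82)² × 0.8311 = 12.1 W

12.1 W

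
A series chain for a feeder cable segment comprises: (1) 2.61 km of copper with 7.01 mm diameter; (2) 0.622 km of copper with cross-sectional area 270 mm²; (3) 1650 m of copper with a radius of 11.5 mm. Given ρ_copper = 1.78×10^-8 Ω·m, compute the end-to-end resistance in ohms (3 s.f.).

Seg 1: A = π(d/2)² = π(3.5050e-03 m)² = 3.859e-05 m²
R_1 = (1.78×10^-8)(2610)/(3.859e-05) = 1.204 Ω
Seg 2: A = 270 mm² = 2.700e-04 m²
R_2 = (1.78×10^-8)(622)/(2.700e-04) = 0.04101 Ω
Seg 3: A = πr² = π(1.1500e-02 m)² = 4.155e-04 m²
R_3 = (1.78×10^-8)(1650)/(4.155e-04) = 0.07069 Ω
R_total = R_1 + R_2 + R_3 = 1.32 Ω

1.32 Ω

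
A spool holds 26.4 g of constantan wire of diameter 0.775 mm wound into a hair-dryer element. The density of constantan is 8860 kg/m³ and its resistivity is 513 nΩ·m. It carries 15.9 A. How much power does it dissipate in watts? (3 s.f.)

ρ = 513 nΩ·m = 5.13×10^-7 Ω·m
A = π(d/2)² = π(3.8750e-04 m)² = 4.7173e-07 m²
L = m/(density·A) = 0.0264/(8860×4.7173e-07) = 6.317 m
R = ρL/A = (5.13×10^-7)(6.317)/(4.7173e-07) = 6.869 Ω
P = I²R = (15.9)² × 6.869 = 1740 W

1740 W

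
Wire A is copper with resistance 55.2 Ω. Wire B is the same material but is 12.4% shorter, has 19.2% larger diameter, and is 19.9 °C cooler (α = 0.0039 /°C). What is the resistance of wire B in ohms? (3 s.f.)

R ∝ ρL/d² with ρ ∝ (1+αΔT), so R_B/R_A = (1 − 12.4/100) × (1 + 19.2/100)⁻² × (1 − 0.0039×19.9)
= 0.876 × 0.7038 × 0.9224 = 0.5687
R_B = 0.5687 × 55.2 = 31.4 Ω

31.4 Ω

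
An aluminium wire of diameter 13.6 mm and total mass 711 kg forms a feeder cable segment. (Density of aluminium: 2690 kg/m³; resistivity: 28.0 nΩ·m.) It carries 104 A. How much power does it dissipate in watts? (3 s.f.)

ρ = 28.0 nΩ·m = 2.80×10^-8 Ω·m
A = π(d/2)² = π(6.8000e-03 m)² = 1.4527e-04 m²
L = m/(density·A) = 711/(2690×1.4527e-04) = 1819 m
R = ρL/A = (2.80×10^-8)(1819)/(1.4527e-04) = 0.3507 Ω
P = I²R = (104)² × 0.3507 = 3790 W

3790 W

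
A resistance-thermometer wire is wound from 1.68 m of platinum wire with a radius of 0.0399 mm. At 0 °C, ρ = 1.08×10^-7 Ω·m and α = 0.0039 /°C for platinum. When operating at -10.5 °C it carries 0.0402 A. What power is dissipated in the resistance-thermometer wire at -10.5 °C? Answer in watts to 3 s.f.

0.0562 W

A = πr² = π(3.9900e-05 m)² = 5.001e-09 m²
R₍0₎ = ρL/A = (1.08×10^-7)(1.68)/(5.001e-09) = 36.28 Ω
R₍-10.5₎ = R₍0₎(1 + αΔT) = 36.28 × (1 + 0.0039×-10.5) = 34.79 Ω
P = I²R = (0.0402)² × 34.79 = 0.0562 W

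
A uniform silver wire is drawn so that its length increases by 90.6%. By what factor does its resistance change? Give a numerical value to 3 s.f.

3.63

k = 1 + 90.6/100 = 1.906; volume constant ⇒ A' = A/k, so R' = k²R.
Factor = 3.63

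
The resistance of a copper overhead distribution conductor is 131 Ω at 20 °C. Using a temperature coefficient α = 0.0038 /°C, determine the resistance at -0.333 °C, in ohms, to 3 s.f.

ΔT = -0.333 − 20 = -20.3 °C
R = R₀(1 + αΔT) = 131 × (1 + 0.0038×-20.3) = 131 × 0.9227 = 121 Ω

121 Ω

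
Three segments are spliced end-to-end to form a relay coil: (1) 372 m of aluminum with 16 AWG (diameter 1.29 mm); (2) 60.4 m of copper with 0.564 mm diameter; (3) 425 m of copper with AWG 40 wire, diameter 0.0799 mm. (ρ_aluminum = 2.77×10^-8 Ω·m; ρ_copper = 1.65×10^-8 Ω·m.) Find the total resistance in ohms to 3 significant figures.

1410 Ω

Seg 1: A = π(1.29/2 mm)² = π(6.4500e-04 m)² = 1.307e-06 m²
R_1 = (2.77×10^-8)(372)/(1.307e-06) = 7.884 Ω
Seg 2: A = π(d/2)² = π(2.8200e-04 m)² = 2.498e-07 m²
R_2 = (1.65×10^-8)(60.4)/(2.498e-07) = 3.989 Ω
Seg 3: A = π(0.0799/2 mm)² = π(3.9950e-05 m)² = 5.014e-09 m²
R_3 = (1.65×10^-8)(425)/(5.014e-09) = 1399 Ω
R_total = R_1 + R_2 + R_3 = 1410 Ω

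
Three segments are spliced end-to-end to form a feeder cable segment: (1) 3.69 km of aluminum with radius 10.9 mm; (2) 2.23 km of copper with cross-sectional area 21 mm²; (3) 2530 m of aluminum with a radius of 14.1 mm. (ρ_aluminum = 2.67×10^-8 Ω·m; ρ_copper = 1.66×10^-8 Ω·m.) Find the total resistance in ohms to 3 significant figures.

2.13 Ω

Seg 1: A = πr² = π(1.0900e-02 m)² = 3.733e-04 m²
R_1 = (2.67×10^-8)(3690)/(3.733e-04) = 0.264 Ω
Seg 2: A = 21 mm² = 2.100e-05 m²
R_2 = (1.66×10^-8)(2230)/(2.100e-05) = 1.763 Ω
Seg 3: A = πr² = π(1.4100e-02 m)² = 6.246e-04 m²
R_3 = (2.67×10^-8)(2530)/(6.246e-04) = 0.1082 Ω
R_total = R_1 + R_2 + R_3 = 2.13 Ω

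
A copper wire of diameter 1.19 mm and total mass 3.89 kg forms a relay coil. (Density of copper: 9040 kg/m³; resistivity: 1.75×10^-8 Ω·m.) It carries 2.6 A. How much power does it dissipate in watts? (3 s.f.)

A = π(d/2)² = π(5.9500e-04 m)² = 1.1122e-06 m²
L = m/(density·A) = 3.89/(9040×1.1122e-06) = 386.9 m
R = ρL/A = (1.75×10^-8)(386.9)/(1.1122e-06) = 6.088 Ω
P = I²R = (2.6)² × 6.088 = 41.2 W

41.2 W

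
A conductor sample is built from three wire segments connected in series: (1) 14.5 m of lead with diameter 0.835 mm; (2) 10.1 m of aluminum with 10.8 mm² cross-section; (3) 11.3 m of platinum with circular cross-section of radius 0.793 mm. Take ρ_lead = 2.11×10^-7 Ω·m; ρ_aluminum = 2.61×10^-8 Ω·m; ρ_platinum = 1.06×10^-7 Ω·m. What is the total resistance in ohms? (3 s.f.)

6.22 Ω

Seg 1: A = π(d/2)² = π(4.1750e-04 m)² = 5.476e-07 m²
R_1 = (2.11×10^-7)(14.5)/(5.476e-07) = 5.587 Ω
Seg 2: A = 10.8 mm² = 1.080e-05 m²
R_2 = (2.61×10^-8)(10.1)/(1.080e-05) = 0.02441 Ω
Seg 3: A = πr² = π(7.9300e-04 m)² = 1.976e-06 m²
R_3 = (1.06×10^-7)(11.3)/(1.976e-06) = 0.6063 Ω
R_total = R_1 + R_2 + R_3 = 6.22 Ω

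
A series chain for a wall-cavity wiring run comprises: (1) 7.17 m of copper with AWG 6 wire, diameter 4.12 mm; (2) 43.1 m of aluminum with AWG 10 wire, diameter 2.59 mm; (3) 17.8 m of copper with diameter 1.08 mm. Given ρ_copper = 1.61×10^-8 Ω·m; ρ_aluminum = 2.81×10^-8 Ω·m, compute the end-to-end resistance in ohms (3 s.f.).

Seg 1: A = π(4.12/2 mm)² = π(2.0600e-03 m)² = 1.333e-05 m²
R_1 = (1.61×10^-8)(7.17)/(1.333e-05) = 0.008659 Ω
Seg 2: A = π(2.59/2 mm)² = π(1.2950e-03 m)² = 5.269e-06 m²
R_2 = (2.81×10^-8)(43.1)/(5.269e-06) = 0.2299 Ω
Seg 3: A = π(d/2)² = π(5.4000e-04 m)² = 9.161e-07 m²
R_3 = (1.61×10^-8)(17.8)/(9.161e-07) = 0.3128 Ω
R_total = R_1 + R_2 + R_3 = 0.551 Ω

0.551 Ω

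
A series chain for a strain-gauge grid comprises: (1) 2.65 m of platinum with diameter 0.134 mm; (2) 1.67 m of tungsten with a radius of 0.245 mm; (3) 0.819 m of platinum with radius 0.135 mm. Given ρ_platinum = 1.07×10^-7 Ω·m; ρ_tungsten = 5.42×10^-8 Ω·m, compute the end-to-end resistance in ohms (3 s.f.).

22.1 Ω

Seg 1: A = π(d/2)² = π(6.7000e-05 m)² = 1.410e-08 m²
R_1 = (1.07×10^-7)(2.65)/(1.410e-08) = 20.11 Ω
Seg 2: A = πr² = π(2.4500e-04 m)² = 1.886e-07 m²
R_2 = (5.42×10^-8)(1.67)/(1.886e-07) = 0.48 Ω
Seg 3: A = πr² = π(1.3500e-04 m)² = 5.726e-08 m²
R_3 = (1.07×10^-7)(0.819)/(5.726e-08) = 1.531 Ω
R_total = R_1 + R_2 + R_3 = 22.1 Ω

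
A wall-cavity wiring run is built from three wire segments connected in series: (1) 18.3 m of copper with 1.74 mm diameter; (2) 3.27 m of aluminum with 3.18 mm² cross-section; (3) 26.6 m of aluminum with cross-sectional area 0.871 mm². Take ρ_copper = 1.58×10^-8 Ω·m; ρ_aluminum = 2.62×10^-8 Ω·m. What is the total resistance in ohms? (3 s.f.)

Seg 1: A = π(d/2)² = π(8.7000e-04 m)² = 2.378e-06 m²
R_1 = (1.58×10^-8)(18.3)/(2.378e-06) = 0.1216 Ω
Seg 2: A = 3.18 mm² = 3.180e-06 m²
R_2 = (2.62×10^-8)(3.27)/(3.180e-06) = 0.02694 Ω
Seg 3: A = 0.871 mm² = 8.710e-07 m²
R_3 = (2.62×10^-8)(26.6)/(8.710e-07) = 0.8001 Ω
R_total = R_1 + R_2 + R_3 = 0.949 Ω

0.949 Ω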